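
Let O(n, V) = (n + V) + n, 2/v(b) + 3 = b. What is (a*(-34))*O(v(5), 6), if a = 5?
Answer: -1360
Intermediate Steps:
v(b) = 2/(-3 + b)
O(n, V) = V + 2*n (O(n, V) = (V + n) + n = V + 2*n)
(a*(-34))*O(v(5), 6) = (5*(-34))*(6 + 2*(2/(-3 + 5))) = -170*(6 + 2*(2/2)) = -170*(6 + 2*(2*(1/2))) = -170*(6 + 2*1) = -170*(6 + 2) = -170*8 = -1360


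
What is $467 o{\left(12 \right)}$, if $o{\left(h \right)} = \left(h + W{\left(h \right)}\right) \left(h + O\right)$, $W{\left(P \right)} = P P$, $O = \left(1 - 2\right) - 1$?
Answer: $728520$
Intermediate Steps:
$O = -2$ ($O = -1 - 1 = -2$)
$W{\left(P \right)} = P^{2}$
$o{\left(h \right)} = \left(-2 + h\right) \left(h + h^{2}\right)$ ($o{\left(h \right)} = \left(h + h^{2}\right) \left(h - 2\right) = \left(h + h^{2}\right) \left(-2 + h\right) = \left(-2 + h\right) \left(h + h^{2}\right)$)
$467 o{\left(12 \right)} = 467 \cdot 12 \left(-2 + 12^{2} - 12\right) = 467 \cdot 12 \left(-2 + 144 - 12\right) = 467 \cdot 12 \cdot 130 = 467 \cdot 1560 = 728520$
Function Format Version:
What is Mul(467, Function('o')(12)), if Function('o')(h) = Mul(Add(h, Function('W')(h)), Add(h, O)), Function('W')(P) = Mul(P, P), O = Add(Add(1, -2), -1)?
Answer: 728520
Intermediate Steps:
O = -2 (O = Add(-1, -1) = -2)
Function('W')(P) = Pow(P, 2)
Function('o')(h) = Mul(Add(-2, h), Add(h, Pow(h, 2))) (Function('o')(h) = Mul(Add(h, Pow(h, 2)), Add(h, -2)) = Mul(Add(h, Pow(h, 2)), Add(-2, h)) = Mul(Add(-2, h), Add(h, Pow(h, 2))))
Mul(467, Function('o')(12)) = Mul(467, Mul(12, Add(-2, Pow(12, 2), Mul(-1, 12)))) = Mul(467, Mul(12, Add(-2, 144, -12))) = Mul(467, Mul(12, 130)) = Mul(467, 1560) = 728520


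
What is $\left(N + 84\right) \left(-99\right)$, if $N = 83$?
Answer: $-16533$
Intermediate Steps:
$\left(N + 84\right) \left(-99\right) = \left(83 + 84\right) \left(-99\right) = 167 \left(-99\right) = -16533$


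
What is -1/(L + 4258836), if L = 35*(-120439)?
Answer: -1/43471 ≈ -2.3004e-5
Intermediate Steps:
L = -4215365
-1/(L + 4258836) = -1/(-4215365 + 4258836) = -1/43471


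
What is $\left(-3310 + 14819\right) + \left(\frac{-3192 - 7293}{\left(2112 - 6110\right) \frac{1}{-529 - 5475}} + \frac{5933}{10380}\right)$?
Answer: $- \frac{87901331953}{20749620} \approx -4236.3$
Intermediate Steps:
$\left(-3310 + 14819\right) + \left(\frac{-3192 - 7293}{\left(2112 - 6110\right) \frac{1}{-529 - 5475}} + \frac{5933}{10380}\right) = 11509 + \left(- \frac{10485}{\left(-3998\right) \frac{1}{-6004}} + 5933 \cdot \frac{1}{10380}\right) = 11509 + \left(- \frac{10485}{\left(-3998\right) \left(- \frac{1}{6004}\right)} + \frac{5933}{10380}\right) = 11509 + \left(- \frac{10485}{\frac{1999}{3002}} + \frac{5933}{10380}\right) = 11509 + \left(\left(-10485\right) \frac{3002}{1999} + \frac{5933}{10380}\right) = 11509 + \left(- \frac{31475970}{1999} + \frac{5933}{10380}\right) = 11509 - \frac{326708708533}{20749620} = - \frac{87901331953}{20749620}$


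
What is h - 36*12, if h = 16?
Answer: -416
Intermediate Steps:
h - 36*12 = 16 - 36*12 = 16 - 432 = -416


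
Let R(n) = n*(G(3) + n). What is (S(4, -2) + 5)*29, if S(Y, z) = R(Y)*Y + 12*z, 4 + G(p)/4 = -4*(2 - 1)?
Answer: -13543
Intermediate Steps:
G(p) = -32 (G(p) = -16 + 4*(-4*(2 - 1)) = -16 + 4*(-4*1) = -16 + 4*(-4) = -16 - 16 = -32)
R(n) = n*(-32 + n)
S(Y, z) = 12*z + Y²*(-32 + Y) (S(Y, z) = (Y*(-32 + Y))*Y + 12*z = Y²*(-32 + Y) + 12*z = 12*z + Y²*(-32 + Y))
(S(4, -2) + 5)*29 = ((12*(-2) + 4²*(-32 + 4)) + 5)*29 = ((-24 + 16*(-28)) + 5)*29 = ((-24 - 448) + 5)*29 = (-472 + 5)*29 = -467*29 = -13543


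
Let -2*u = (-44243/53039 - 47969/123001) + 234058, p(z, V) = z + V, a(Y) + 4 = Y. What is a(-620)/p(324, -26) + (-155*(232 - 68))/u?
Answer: -106747399923485974/56878936158454243 ≈ -1.8767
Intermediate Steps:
a(Y) = -4 + Y
p(z, V) = V + z
u = -763475653133614/6523850039 (u = -((-44243/53039 - 47969/123001) + 234058)/2 = -(-7986161034/6523850039 + 234058)/2 = -½*1526951306267228/6523850039 = -763475653133614/6523850039 ≈ -1.1703e+5)
a(-620)/p(324, -26) + (-155*(232 - 68))/u = (-4 - 620)/(-26 + 324) + (-155*(232 - 68))/(-763475653133614/6523850039) = -624/298 - 155*164*(-6523850039/763475653133614) = -624*1/298 - 25420*(-6523850039/763475653133614) = -312/149 + 82918133995690/381737826566807 = -106747399923485974/56878936158454243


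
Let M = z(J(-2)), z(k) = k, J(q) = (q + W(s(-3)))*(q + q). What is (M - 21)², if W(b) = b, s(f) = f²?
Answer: 2401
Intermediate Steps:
J(q) = 2*q*(9 + q) (J(q) = (q + (-3)²)*(q + q) = (q + 9)*(2*q) = (9 + q)*(2*q) = 2*q*(9 + q))
M = -28 (M = 2*(-2)*(9 - 2) = 2*(-2)*7 = -28)
(M - 21)² = (-28 - 21)² = (-49)² = 2401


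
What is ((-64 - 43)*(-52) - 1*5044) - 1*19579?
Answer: -19059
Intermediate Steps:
((-64 - 43)*(-52) - 1*5044) - 1*19579 = (-107*(-52) - 5044) - 19579 = (5564 - 5044) - 19579 = 520 - 19579 = -19059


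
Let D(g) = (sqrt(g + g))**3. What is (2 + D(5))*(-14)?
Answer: -28 - 140*sqrt(10) ≈ -470.72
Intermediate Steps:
D(g) = 2*sqrt(2)*g**(3/2) (D(g) = (sqrt(2*g))**3 = (sqrt(2)*sqrt(g))**3 = 2*sqrt(2)*g**(3/2))
(2 + D(5))*(-14) = (2 + 2*sqrt(2)*5**(3/2))*(-14) = (2 + 2*sqrt(2)*(5*sqrt(5)))*(-14) = (2 + 10*sqrt(10))*(-14) = -28 - 140*sqrt(10)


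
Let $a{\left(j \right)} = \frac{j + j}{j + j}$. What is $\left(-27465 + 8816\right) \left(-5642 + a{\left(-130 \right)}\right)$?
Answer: $105199009$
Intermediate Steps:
$a{\left(j \right)} = 1$ ($a{\left(j \right)} = \frac{2 j}{2 j} = 2 j \frac{1}{2 j} = 1$)
$\left(-27465 + 8816\right) \left(-5642 + a{\left(-130 \right)}\right) = \left(-27465 + 8816\right) \left(-5642 + 1\right) = \left(-18649\right) \left(-5641\right) = 105199009$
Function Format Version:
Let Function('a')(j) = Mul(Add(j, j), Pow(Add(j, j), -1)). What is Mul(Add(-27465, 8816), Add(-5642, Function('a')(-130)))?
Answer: 105199009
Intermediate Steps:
Function('a')(j) = 1 (Function('a')(j) = Mul(Mul(2, j), Pow(Mul(2, j), -1)) = Mul(Mul(2, j), Mul(Rational(1, 2), Pow(j, -1))) = 1)
Mul(Add(-27465, 8816), Add(-5642, Function('a')(-130))) = Mul(Add(-27465, 8816), Add(-5642, 1)) = Mul(-18649, -5641) = 105199009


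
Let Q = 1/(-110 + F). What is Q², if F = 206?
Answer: 1/9216 ≈ 0.00010851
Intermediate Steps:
Q = 1/96 (Q = 1/(-110 + 206) = 1/96 ≈ 0.010417)
Q² = (1/96)² = 1/9216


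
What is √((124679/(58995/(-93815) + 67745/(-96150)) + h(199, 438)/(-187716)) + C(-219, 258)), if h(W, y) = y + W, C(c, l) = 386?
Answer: I*√189875749660163109491665781962461/45156459476706 ≈ 305.15*I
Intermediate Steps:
h(W, y) = W + y
√((124679/(58995/(-93815) + 67745/(-96150)) + h(199, 438)/(-187716)) + C(-219, 258)) = √((124679/(58995/(-93815) + 67745/(-96150)) + (199 + 438)/(-187716)) + 386) = √((124679/(58995*(-1/93815) + 67745*(-1/96150)) + 637*(-1/187716)) + 386) = √((124679/(-11799/18763 - 13549/19230) - 637/187716) + 386) = √((124679/(-481114657/360812490) - 637/187716) + 386) = √((124679*(-360812490/481114657) - 637/187716) + 386) = √((-44985740440710/481114657 - 637/187716) + 386) = √(-8444543559038354869/90312918953412 + 386) = √(-8409682772322337837/90312918953412) = I*√189875749660163109491665781962461/45156459476706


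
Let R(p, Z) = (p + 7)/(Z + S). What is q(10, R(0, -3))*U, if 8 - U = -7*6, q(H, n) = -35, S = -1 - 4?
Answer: -1750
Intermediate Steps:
S = -5
R(p, Z) = (7 + p)/(-5 + Z) (R(p, Z) = (p + 7)/(Z - 5) = (7 + p)/(-5 + Z))
U = 50 (U = 8 - (-7)*6 = 8 - 1*(-42) = 8 + 42 = 50)
q(10, R(0, -3))*U = -35*50 = -1750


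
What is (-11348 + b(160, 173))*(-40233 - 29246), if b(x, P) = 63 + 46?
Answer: 780874481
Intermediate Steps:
b(x, P) = 109
(-11348 + b(160, 173))*(-40233 - 29246) = (-11348 + 109)*(-40233 - 29246) = -11239*(-69479) = 780874481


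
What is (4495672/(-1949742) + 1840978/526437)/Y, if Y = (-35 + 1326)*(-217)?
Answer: -780807182/183619064745543 ≈ -4.2523e-6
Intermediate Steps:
Y = -280147 (Y = 1291*(-217) = -280147)
(4495672/(-1949742) + 1840978/526437)/Y = (4495672/(-1949742) + 1840978/526437)/(-280147) = (4495672*(-1/1949742) + 1840978*(1/526437))*(-1/280147) = (-2247836/974871 + 63482/18153)*(-1/280147) = (780807182/655438269)*(-1/280147) = -780807182/183619064745543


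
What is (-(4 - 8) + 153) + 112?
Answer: 269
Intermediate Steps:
(-(4 - 8) + 153) + 112 = (-1*(-4) + 153) + 112 = (4 + 153) + 112 = 157 + 112 = 269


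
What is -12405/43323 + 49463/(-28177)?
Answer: -830807078/406904057 ≈ -2.0418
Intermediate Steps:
-12405/43323 + 49463/(-28177) = -12405*1/43323 + 49463*(-1/28177) = -4135/14441 - 49463/28177 = -830807078/406904057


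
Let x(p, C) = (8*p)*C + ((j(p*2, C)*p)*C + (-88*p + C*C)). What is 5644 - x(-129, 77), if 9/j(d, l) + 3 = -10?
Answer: 792354/13 ≈ 60950.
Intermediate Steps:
j(d, l) = -9/13 (j(d, l) = 9/(-3 - 10) = 9/(-13) = 9*(-1/13) = -9/13)
x(p, C) = C² - 88*p + 95*C*p/13 (x(p, C) = (8*p)*C + ((-9*p/13)*C + (-88*p + C*C)) = 8*C*p + (-9*C*p/13 + (-88*p + C²)) = 8*C*p + (-9*C*p/13 + (C² - 88*p)) = 8*C*p + (C² - 88*p - 9*C*p/13) = C² - 88*p + 95*C*p/13)
5644 - x(-129, 77) = 5644 - (77² - 88*(-129) + (95/13)*77*(-129)) = 5644 - (5929 + 11352 - 943635/13) = 5644 - 1*(-718982/13) = 5644 + 718982/13 = 792354/13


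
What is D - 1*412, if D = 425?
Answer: 13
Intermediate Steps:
D - 1*412 = 425 - 1*412 = 425 - 412 = 13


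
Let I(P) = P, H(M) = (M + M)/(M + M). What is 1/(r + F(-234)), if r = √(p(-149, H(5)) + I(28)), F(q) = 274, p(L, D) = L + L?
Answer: 137/37673 - 3*I*√30/75346 ≈ 0.0036366 - 0.00021808*I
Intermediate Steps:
H(M) = 1 (H(M) = (2*M)/((2*M)) = (2*M)*(1/(2*M)) = 1)
p(L, D) = 2*L
r = 3*I*√30 (r = √(2*(-149) + 28) = √(-298 + 28) = √(-270) = 3*I*√30 ≈ 16.432*I)
1/(r + F(-234)) = 1/(3*I*√30 + 274) = 1/(274 + 3*I*√30)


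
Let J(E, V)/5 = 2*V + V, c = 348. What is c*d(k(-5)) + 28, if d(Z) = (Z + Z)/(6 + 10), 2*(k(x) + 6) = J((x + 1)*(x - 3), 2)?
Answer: 839/2 ≈ 419.50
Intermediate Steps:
J(E, V) = 15*V (J(E, V) = 5*(2*V + V) = 5*(3*V) = 15*V)
k(x) = 9 (k(x) = -6 + (15*2)/2 = -6 + (1/2)*30 = -6 + 15 = 9)
d(Z) = Z/8 (d(Z) = (2*Z)/16 = (2*Z)*(1/16) = Z/8)
c*d(k(-5)) + 28 = 348*((1/8)*9) + 28 = 348*(9/8) + 28 = 783/2 + 28 = 839/2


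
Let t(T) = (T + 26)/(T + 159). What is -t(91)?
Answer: -117/250 ≈ -0.46800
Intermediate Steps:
t(T) = (26 + T)/(159 + T)
-t(91) = -(26 + 91)/(159 + 91) = -117/250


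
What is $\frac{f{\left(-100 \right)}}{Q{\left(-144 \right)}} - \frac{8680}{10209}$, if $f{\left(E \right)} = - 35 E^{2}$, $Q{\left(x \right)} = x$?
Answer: $\frac{74414585}{30627} \approx 2429.7$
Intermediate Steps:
$\frac{f{\left(-100 \right)}}{Q{\left(-144 \right)}} - \frac{8680}{10209} = \frac{\left(-35\right) \left(-100\right)^{2}}{-144} - \frac{8680}{10209} = \left(-35\right) 10000 \left(- \frac{1}{144}\right) - \frac{8680}{10209} = \left(-350000\right) \left(- \frac{1}{144}\right) - \frac{8680}{10209} = \frac{21875}{9} - \frac{8680}{10209} = \frac{74414585}{30627}$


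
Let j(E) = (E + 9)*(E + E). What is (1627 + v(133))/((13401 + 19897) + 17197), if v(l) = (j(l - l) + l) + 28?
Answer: 1788/50495 ≈ 0.035409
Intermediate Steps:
j(E) = 2*E*(9 + E) (j(E) = (9 + E)*(2*E) = 2*E*(9 + E))
v(l) = 28 + l (v(l) = (2*(l - l)*(9 + (l - l)) + l) + 28 = (2*0*(9 + 0) + l) + 28 = (2*0*9 + l) + 28 = (0 + l) + 28 = l + 28 = 28 + l)
(1627 + v(133))/((13401 + 19897) + 17197) = (1627 + (28 + 133))/((13401 + 19897) + 17197) = (1627 + 161)/(33298 + 17197) = 1788/50495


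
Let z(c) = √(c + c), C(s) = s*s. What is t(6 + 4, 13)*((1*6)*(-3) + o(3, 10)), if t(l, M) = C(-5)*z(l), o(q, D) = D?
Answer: -400*√5 ≈ -894.43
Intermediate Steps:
C(s) = s²
z(c) = √2*√c (z(c) = √(2*c) = √2*√c)
t(l, M) = 25*√2*√l (t(l, M) = (-5)²*(√2*√l) = 25*(√2*√l) = 25*√2*√l)
t(6 + 4, 13)*((1*6)*(-3) + o(3, 10)) = (25*√2*√(6 + 4))*((1*6)*(-3) + 10) = (25*√2*√10)*(6*(-3) + 10) = (50*√5)*(-18 + 10) = (50*√5)*(-8) = -400*√5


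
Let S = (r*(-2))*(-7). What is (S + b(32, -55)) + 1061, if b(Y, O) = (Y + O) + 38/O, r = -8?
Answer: 50892/55 ≈ 925.31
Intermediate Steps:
b(Y, O) = O + Y + 38/O (b(Y, O) = (O + Y) + 38/O = O + Y + 38/O)
S = -112 (S = -8*(-2)*(-7) = 16*(-7) = -112)
(S + b(32, -55)) + 1061 = (-112 + (-55 + 32 + 38/(-55))) + 1061 = (-112 + (-55 + 32 + 38*(-1/55))) + 1061 = (-112 + (-55 + 32 - 38/55)) + 1061 = (-112 - 1303/55) + 1061 = -7463/55 + 1061 = 50892/55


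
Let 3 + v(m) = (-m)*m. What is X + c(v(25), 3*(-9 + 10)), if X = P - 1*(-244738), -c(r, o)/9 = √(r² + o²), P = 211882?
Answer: 456620 - 9*√394393 ≈ 4.5097e+5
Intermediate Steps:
v(m) = -3 - m² (v(m) = -3 + (-m)*m = -3 - m²)
c(r, o) = -9*√(o² + r²) (c(r, o) = -9*√(r² + o²) = -9*√(o² + r²))
X = 456620 (X = 211882 - 1*(-244738) = 211882 + 244738 = 456620)
X + c(v(25), 3*(-9 + 10)) = 456620 - 9*√((3*(-9 + 10))² + (-3 - 1*25²)²) = 456620 - 9*√((3*1)² + (-3 - 1*625)²) = 456620 - 9*√(3² + (-3 - 625)²) = 456620 - 9*√(9 + (-628)²) = 456620 - 9*√(9 + 394384) = 456620 - 9*√394393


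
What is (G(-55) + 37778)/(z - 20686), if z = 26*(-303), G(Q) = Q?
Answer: -37723/28564 ≈ -1.3206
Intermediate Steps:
z = -7878
(G(-55) + 37778)/(z - 20686) = (-55 + 37778)/(-7878 - 20686) = 37723/(-28564) = 37723*(-1/28564) = -37723/28564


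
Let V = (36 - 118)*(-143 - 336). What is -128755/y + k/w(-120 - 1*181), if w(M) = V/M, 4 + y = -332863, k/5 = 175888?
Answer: -44054322829795/6537175013 ≈ -6739.0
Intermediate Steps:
k = 879440 (k = 5*175888 = 879440)
y = -332867 (y = -4 - 332863 = -332867)
V = 39278 (V = -82*(-479) = 39278)
w(M) = 39278/M
-128755/y + k/w(-120 - 1*181) = -128755/(-332867) + 879440/((39278/(-120 - 1*181))) = -128755*(-1/332867) + 879440/((39278/(-120 - 181))) = 128755/332867 + 879440/((39278/(-301))) = 128755/332867 + 879440/((39278*(-1/301))) = 128755/332867 + 879440/(-39278/301) = 128755/332867 + 879440*(-301/39278) = 128755/332867 - 132355720/19639 = -44054322829795/6537175013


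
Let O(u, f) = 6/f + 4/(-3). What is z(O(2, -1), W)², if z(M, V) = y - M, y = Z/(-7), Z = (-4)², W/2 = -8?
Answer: 11236/441 ≈ 25.478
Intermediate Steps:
W = -16 (W = 2*(-8) = -16)
Z = 16
O(u, f) = -4/3 + 6/f (O(u, f) = 6/f + 4*(-⅓) = 6/f - 4/3 = -4/3 + 6/f)
y = -16/7 (y = 16/(-7) = 16*(-⅐) = -16/7 ≈ -2.2857)
z(M, V) = -16/7 - M
z(O(2, -1), W)² = (-16/7 - (-4/3 + 6/(-1)))² = (-16/7 - (-4/3 + 6*(-1)))² = (-16/7 - (-4/3 - 6))² = (-16/7 - 1*(-22/3))² = (-16/7 + 22/3)² = (106/21)² = 11236/441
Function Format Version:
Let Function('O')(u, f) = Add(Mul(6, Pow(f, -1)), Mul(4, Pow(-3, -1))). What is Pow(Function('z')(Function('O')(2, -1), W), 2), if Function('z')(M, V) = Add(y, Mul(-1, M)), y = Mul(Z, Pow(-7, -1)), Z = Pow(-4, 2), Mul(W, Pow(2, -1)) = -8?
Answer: Rational(11236, 441) ≈ 25.478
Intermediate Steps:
W = -16 (W = Mul(2, -8) = -16)
Z = 16
Function('O')(u, f) = Add(Rational(-4, 3), Mul(6, Pow(f, -1))) (Function('O')(u, f) = Add(Mul(6, Pow(f, -1)), Mul(4, Rational(-1, 3))) = Add(Mul(6, Pow(f, -1)), Rational(-4, 3)) = Add(Rational(-4, 3), Mul(6, Pow(f, -1))))
y = Rational(-16, 7) (y = Mul(16, Pow(-7, -1)) = Mul(16, Rational(-1, 7)) = Rational(-16, 7) ≈ -2.2857)
Function('z')(M, V) = Add(Rational(-16, 7), Mul(-1, M))
Pow(Function('z')(Function('O')(2, -1), W), 2) = Pow(Add(Rational(-16, 7), Mul(-1, Add(Rational(-4, 3), Mul(6, Pow(-1, -1))))), 2) = Pow(Add(Rational(-16, 7), Mul(-1, Add(Rational(-4, 3), Mul(6, -1)))), 2) = Pow(Add(Rational(-16, 7), Mul(-1, Add(Rational(-4, 3), -6))), 2) = Pow(Add(Rational(-16, 7), Mul(-1, Rational(-22, 3))), 2) = Pow(Add(Rational(-16, 7), Rational(22, 3)), 2) = Pow(Rational(106, 21), 2) = Rational(11236, 441)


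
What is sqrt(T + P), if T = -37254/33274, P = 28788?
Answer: sqrt(7967913972573)/16637 ≈ 169.67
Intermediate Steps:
T = -18627/16637 (T = -37254*1/33274 = -18627/16637 ≈ -1.1196)
sqrt(T + P) = sqrt(-18627/16637 + 28788) = sqrt(478927329/16637) = sqrt(7967913972573)/16637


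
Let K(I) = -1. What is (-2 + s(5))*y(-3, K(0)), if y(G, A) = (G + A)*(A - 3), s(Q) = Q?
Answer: 48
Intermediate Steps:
y(G, A) = (-3 + A)*(A + G) (y(G, A) = (A + G)*(-3 + A) = (-3 + A)*(A + G))
(-2 + s(5))*y(-3, K(0)) = (-2 + 5)*((-1)² - 3*(-1) - 3*(-3) - 1*(-3)) = 3*(1 + 3 + 9 + 3) = 3*16 = 48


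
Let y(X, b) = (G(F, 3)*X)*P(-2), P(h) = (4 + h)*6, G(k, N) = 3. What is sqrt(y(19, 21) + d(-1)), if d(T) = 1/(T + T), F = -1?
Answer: sqrt(2734)/2 ≈ 26.144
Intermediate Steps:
d(T) = 1/(2*T)
P(h) = 24 + 6*h
y(X, b) = 36*X (y(X, b) = (3*X)*(24 + 6*(-2)) = (3*X)*(24 - 12) = (3*X)*12 = 36*X)
sqrt(y(19, 21) + d(-1)) = sqrt(36*19 + (1/2)/(-1)) = sqrt(684 + (1/2)*(-1)) = sqrt(684 - 1/2) = sqrt(1367/2) = sqrt(2734)/2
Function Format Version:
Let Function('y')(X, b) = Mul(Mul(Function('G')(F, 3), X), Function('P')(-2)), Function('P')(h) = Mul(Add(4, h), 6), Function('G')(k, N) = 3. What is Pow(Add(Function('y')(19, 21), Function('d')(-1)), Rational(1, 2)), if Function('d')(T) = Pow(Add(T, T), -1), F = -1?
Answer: Mul(Rational(1, 2), Pow(2734, Rational(1, 2))) ≈ 26.144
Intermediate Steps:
Function('d')(T) = Mul(Rational(1, 2), Pow(T, -1)) (Function('d')(T) = Pow(Mul(2, T), -1) = Mul(Rational(1, 2), Pow(T, -1)))
Function('P')(h) = Add(24, Mul(6, h))
Function('y')(X, b) = Mul(36, X) (Function('y')(X, b) = Mul(Mul(3, X), Add(24, Mul(6, -2))) = Mul(Mul(3, X), Add(24, -12)) = Mul(Mul(3, X), 12) = Mul(36, X))
Pow(Add(Function('y')(19, 21), Function('d')(-1)), Rational(1, 2)) = Pow(Add(Mul(36, 19), Mul(Rational(1, 2), Pow(-1, -1))), Rational(1, 2)) = Pow(Add(684, Mul(Rational(1, 2), -1)), Rational(1, 2)) = Pow(Add(684, Rational(-1, 2)), Rational(1, 2)) = Pow(Rational(1367, 2), Rational(1, 2)) = Mul(Rational(1, 2), Pow(2734, Rational(1, 2)))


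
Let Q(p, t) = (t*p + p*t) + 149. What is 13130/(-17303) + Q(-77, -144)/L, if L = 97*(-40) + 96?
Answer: -3048765/457864 ≈ -6.6587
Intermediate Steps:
Q(p, t) = 149 + 2*p*t (Q(p, t) = (p*t + p*t) + 149 = 2*p*t + 149 = 149 + 2*p*t)
L = -3784 (L = -3880 + 96 = -3784)
13130/(-17303) + Q(-77, -144)/L = 13130/(-17303) + (149 + 2*(-77)*(-144))/(-3784) = 13130*(-1/17303) + (149 + 22176)*(-1/3784) = -1010/1331 + 22325*(-1/3784) = -1010/1331 - 22325/3784 = -3048765/457864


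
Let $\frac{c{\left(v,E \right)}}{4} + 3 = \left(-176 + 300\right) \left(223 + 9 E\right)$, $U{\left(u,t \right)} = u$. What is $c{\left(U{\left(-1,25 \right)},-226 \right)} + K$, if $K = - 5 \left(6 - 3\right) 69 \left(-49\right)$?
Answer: $-847553$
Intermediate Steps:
$K = 50715$ ($K = \left(-5\right) 3 \cdot 69 \left(-49\right) = \left(-15\right) 69 \left(-49\right) = \left(-1035\right) \left(-49\right) = 50715$)
$c{\left(v,E \right)} = 110596 + 4464 E$ ($c{\left(v,E \right)} = -12 + 4 \left(-176 + 300\right) \left(223 + 9 E\right) = -12 + 4 \cdot 124 \left(223 + 9 E\right) = -12 + 4 \left(27652 + 1116 E\right) = -12 + \left(110608 + 4464 E\right) = 110596 + 4464 E$)
$c{\left(U{\left(-1,25 \right)},-226 \right)} + K = \left(110596 + 4464 \left(-226\right)\right) + 50715 = \left(110596 - 1008864\right) + 50715 = -898268 + 50715 = -847553$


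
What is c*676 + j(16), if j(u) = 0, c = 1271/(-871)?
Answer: -66092/67 ≈ -986.45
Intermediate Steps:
c = -1271/871 (c = 1271*(-1/871) = -1271/871 ≈ -1.4592)
c*676 + j(16) = -1271/871*676 + 0 = -66092/67 + 0 = -66092/67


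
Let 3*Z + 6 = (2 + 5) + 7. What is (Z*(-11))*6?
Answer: -176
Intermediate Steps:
Z = 8/3 (Z = -2 + ((2 + 5) + 7)/3 = -2 + (7 + 7)/3 = -2 + (⅓)*14 = -2 + 14/3 = 8/3 ≈ 2.6667)
(Z*(-11))*6 = ((8/3)*(-11))*6 = -88/3*6 = -176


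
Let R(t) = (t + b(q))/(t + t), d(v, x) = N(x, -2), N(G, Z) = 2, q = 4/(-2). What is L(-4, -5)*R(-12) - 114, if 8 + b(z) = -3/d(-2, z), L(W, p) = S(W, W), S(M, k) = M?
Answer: -1411/12 ≈ -117.58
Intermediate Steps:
q = -2 (q = 4*(-½) = -2)
d(v, x) = 2
L(W, p) = W
b(z) = -19/2 (b(z) = -8 - 3/2 = -19/2)
R(t) = (-19/2 + t)/(2*t) (R(t) = (t - 19/2)/(t + t) = (-19/2 + t)/((2*t)) = (-19/2 + t)*(1/(2*t)) = (-19/2 + t)/(2*t))
L(-4, -5)*R(-12) - 114 = -(-19 + 2*(-12))/(-12) - 114 = -(-1)*(-19 - 24)/12 - 114 = -(-1)*(-43)/12 - 114 = -4*43/48 - 114 = -43/12 - 114 = -1411/12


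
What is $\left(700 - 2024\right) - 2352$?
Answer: $-3676$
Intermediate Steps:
$\left(700 - 2024\right) - 2352 = -1324 - 2352 = -3676$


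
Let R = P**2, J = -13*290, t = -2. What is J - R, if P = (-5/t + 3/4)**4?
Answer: -1062801441/65536 ≈ -16217.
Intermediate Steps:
P = 28561/256 (P = (-5/(-2) + 3/4)**4 = (-5*(-1/2) + 3*(1/4))**4 = (5/2 + 3/4)**4 = (13/4)**4 = 28561/256 ≈ 111.57)
J = -3770
R = 815730721/65536 (R = (28561/256)**2 = 815730721/65536 ≈ 12447.)
J - R = -3770 - 1*815730721/65536 = -3770 - 815730721/65536 = -1062801441/65536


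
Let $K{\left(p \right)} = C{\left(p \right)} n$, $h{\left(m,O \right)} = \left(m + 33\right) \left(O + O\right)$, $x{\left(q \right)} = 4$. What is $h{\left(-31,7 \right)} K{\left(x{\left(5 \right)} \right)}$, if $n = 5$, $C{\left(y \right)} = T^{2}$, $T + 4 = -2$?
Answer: $5040$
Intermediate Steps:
$T = -6$ ($T = -4 - 2 = -6$)
$C{\left(y \right)} = 36$ ($C{\left(y \right)} = \left(-6\right)^{2} = 36$)
$h{\left(m,O \right)} = 2 O \left(33 + m\right)$ ($h{\left(m,O \right)} = \left(33 + m\right) 2 O = 2 O \left(33 + m\right)$)
$K{\left(p \right)} = 180$ ($K{\left(p \right)} = 36 \cdot 5 = 180$)
$h{\left(-31,7 \right)} K{\left(x{\left(5 \right)} \right)} = 2 \cdot 7 \left(33 - 31\right) 180 = 2 \cdot 7 \cdot 2 \cdot 180 = 28 \cdot 180 = 5040$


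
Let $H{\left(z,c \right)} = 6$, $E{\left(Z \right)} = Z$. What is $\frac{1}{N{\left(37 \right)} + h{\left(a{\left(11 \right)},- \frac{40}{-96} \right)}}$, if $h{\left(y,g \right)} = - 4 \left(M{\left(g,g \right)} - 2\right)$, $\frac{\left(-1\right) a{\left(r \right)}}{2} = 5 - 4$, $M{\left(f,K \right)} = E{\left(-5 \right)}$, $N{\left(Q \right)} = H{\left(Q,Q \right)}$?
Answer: $\frac{1}{34} \approx 0.029412$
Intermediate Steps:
$N{\left(Q \right)} = 6$
$M{\left(f,K \right)} = -5$
$a{\left(r \right)} = -2$ ($a{\left(r \right)} = - 2 \left(5 - 4\right) = \left(-2\right) 1 = -2$)
$h{\left(y,g \right)} = 28$ ($h{\left(y,g \right)} = - 4 \left(-5 - 2\right) = \left(-4\right) \left(-7\right) = 28$)
$\frac{1}{N{\left(37 \right)} + h{\left(a{\left(11 \right)},- \frac{40}{-96} \right)}} = \frac{1}{6 + 28} = \frac{1}{34}$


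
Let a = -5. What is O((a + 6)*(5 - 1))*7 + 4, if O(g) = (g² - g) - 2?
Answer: 74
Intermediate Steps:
O(g) = -2 + g² - g
O((a + 6)*(5 - 1))*7 + 4 = (-2 + ((-5 + 6)*(5 - 1))² - (-5 + 6)*(5 - 1))*7 + 4 = (-2 + (1*4)² - 4)*7 + 4 = (-2 + 4² - 1*4)*7 + 4 = (-2 + 16 - 4)*7 + 4 = 10*7 + 4 = 70 + 4 = 74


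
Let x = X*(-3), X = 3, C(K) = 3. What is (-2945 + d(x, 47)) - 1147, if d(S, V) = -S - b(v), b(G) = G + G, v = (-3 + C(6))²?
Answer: -4083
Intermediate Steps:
x = -9 (x = 3*(-3) = -9)
v = 0 (v = (-3 + 3)² = 0² = 0)
b(G) = 2*G
d(S, V) = -S (d(S, V) = -S - 2*0 = -S - 1*0 = -S + 0 = -S)
(-2945 + d(x, 47)) - 1147 = (-2945 - 1*(-9)) - 1147 = (-2945 + 9) - 1147 = -2936 - 1147 = -4083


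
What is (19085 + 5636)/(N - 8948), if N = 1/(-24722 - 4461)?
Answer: -721432943/261129485 ≈ -2.7627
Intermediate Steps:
N = -1/29183 (N = 1/(-29183) = -1/29183 ≈ -3.4267e-5)
(19085 + 5636)/(N - 8948) = (19085 + 5636)/(-1/29183 - 8948) = 24721/(-261129485/29183) = 24721*(-29183/261129485) = -721432943/261129485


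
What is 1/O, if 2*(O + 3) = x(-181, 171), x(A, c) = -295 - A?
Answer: -1/60 ≈ -0.016667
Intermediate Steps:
O = -60 (O = -3 + (-295 - 1*(-181))/2 = -3 + (-295 + 181)/2 = -3 + (½)*(-114) = -3 - 57 = -60)
1/O = 1/(-60) = -1/60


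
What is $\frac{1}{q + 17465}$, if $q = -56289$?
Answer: $- \frac{1}{38824} \approx -2.5757 \cdot 10^{-5}$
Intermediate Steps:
$\frac{1}{q + 17465} = \frac{1}{-56289 + 17465} = \frac{1}{-38824} = - \frac{1}{38824}$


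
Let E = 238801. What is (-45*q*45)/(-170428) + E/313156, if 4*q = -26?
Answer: 18288230489/26685275384 ≈ 0.68533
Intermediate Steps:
q = -13/2 (q = (¼)*(-26) = -13/2 ≈ -6.5000)
(-45*q*45)/(-170428) + E/313156 = (-45*(-13/2)*45)/(-170428) + 238801/313156 = ((585/2)*45)*(-1/170428) + 238801*(1/313156) = (26325/2)*(-1/170428) + 238801/313156 = -26325/340856 + 238801/313156 = 18288230489/26685275384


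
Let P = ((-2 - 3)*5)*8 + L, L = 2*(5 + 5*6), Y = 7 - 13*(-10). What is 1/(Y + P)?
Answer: ⅐ ≈ 0.14286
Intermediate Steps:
Y = 137 (Y = 7 + 130 = 137)
L = 70 (L = 2*(5 + 30) = 2*35 = 70)
P = -130 (P = ((-2 - 3)*5)*8 + 70 = -5*5*8 + 70 = -25*8 + 70 = -200 + 70 = -130)
1/(Y + P) = 1/(137 - 130) = 1/7 = ⅐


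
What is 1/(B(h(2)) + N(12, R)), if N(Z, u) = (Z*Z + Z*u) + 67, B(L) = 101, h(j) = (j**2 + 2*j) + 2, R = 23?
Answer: 1/588 ≈ 0.0017007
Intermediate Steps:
h(j) = 2 + j**2 + 2*j
N(Z, u) = 67 + Z**2 + Z*u (N(Z, u) = (Z**2 + Z*u) + 67 = 67 + Z**2 + Z*u)
1/(B(h(2)) + N(12, R)) = 1/(101 + (67 + 12**2 + 12*23)) = 1/(101 + (67 + 144 + 276)) = 1/(101 + 487) = 1/588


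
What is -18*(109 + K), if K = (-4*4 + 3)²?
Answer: -5004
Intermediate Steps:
K = 169 (K = (-16 + 3)² = (-13)² = 169)
-18*(109 + K) = -18*(109 + 169) = -18*278 = -5004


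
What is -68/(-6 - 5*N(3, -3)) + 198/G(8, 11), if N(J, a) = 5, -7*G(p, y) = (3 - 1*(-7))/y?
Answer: -235973/155 ≈ -1522.4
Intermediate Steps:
G(p, y) = -10/(7*y) (G(p, y) = -(3 - 1*(-7))/(7*y) = -(3 + 7)/(7*y) = -10/(7*y))
-68/(-6 - 5*N(3, -3)) + 198/G(8, 11) = -68/(-6 - 5*5) + 198/((-10/7/11)) = -68/(-6 - 25) + 198/((-10/7*1/11)) = -68/(-31) + 198/(-10/77) = -68*(-1/31) + 198*(-77/10) = 68/31 - 7623/5 = -235973/155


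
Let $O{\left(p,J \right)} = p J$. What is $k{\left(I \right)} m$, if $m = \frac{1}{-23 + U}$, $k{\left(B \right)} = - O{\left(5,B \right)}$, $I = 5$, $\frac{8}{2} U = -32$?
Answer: $\frac{25}{31} \approx 0.80645$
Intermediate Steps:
$U = -8$ ($U = \frac{1}{4} \left(-32\right) = -8$)
$O{\left(p,J \right)} = J p$
$k{\left(B \right)} = - 5 B$ ($k{\left(B \right)} = - B 5 = - 5 B$)
$m = - \frac{1}{31}$ ($m = \frac{1}{-23 - 8} = \frac{1}{-31} = - \frac{1}{31} \approx -0.032258$)
$k{\left(I \right)} m = \left(-5\right) 5 \left(- \frac{1}{31}\right) = \left(-25\right) \left(- \frac{1}{31}\right) = \frac{25}{31}$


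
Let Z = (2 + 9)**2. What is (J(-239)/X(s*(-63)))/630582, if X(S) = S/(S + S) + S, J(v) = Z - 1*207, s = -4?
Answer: -86/159221955 ≈ -5.4013e-7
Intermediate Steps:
Z = 121 (Z = 11**2 = 121)
J(v) = -86 (J(v) = 121 - 1*207 = 121 - 207 = -86)
X(S) = 1/2 + S (X(S) = S/((2*S)) + S = S*(1/(2*S)) + S = 1/2 + S)
(J(-239)/X(s*(-63)))/630582 = -86/(1/2 - 4*(-63))/630582 = -86/(1/2 + 252)*(1/630582) = -86/505/2*(1/630582) = -86*2/505*(1/630582) = -172/505*1/630582 = -86/159221955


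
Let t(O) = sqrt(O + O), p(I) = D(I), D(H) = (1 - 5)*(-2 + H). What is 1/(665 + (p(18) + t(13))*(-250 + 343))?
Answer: -5287/27727495 - 93*sqrt(26)/27727495 ≈ -0.00020778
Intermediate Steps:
D(H) = 8 - 4*H (D(H) = -4*(-2 + H) = 8 - 4*H)
p(I) = 8 - 4*I
t(O) = sqrt(2)*sqrt(O) (t(O) = sqrt(2*O) = sqrt(2)*sqrt(O))
1/(665 + (p(18) + t(13))*(-250 + 343)) = 1/(665 + ((8 - 4*18) + sqrt(2)*sqrt(13))*(-250 + 343)) = 1/(665 + ((8 - 72) + sqrt(26))*93) = 1/(665 + (-64 + sqrt(26))*93) = 1/(665 + (-5952 + 93*sqrt(26))) = 1/(-5287 + 93*sqrt(26))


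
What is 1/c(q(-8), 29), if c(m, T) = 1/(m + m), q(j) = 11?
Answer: 22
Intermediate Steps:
c(m, T) = 1/(2*m)
1/c(q(-8), 29) = 1/((1/2)/11) = 1/((1/2)*(1/11)) = 1/(1/22) = 22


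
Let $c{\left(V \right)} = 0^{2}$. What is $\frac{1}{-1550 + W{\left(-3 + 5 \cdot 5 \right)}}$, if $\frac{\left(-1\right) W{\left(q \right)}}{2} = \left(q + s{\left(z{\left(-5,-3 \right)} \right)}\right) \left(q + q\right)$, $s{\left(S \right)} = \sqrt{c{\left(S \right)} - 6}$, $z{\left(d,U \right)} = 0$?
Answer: $\frac{i}{2 \left(- 1743 i + 44 \sqrt{6}\right)} \approx -0.00028577 + 1.767 \cdot 10^{-5} i$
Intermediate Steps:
$c{\left(V \right)} = 0$
$s{\left(S \right)} = i \sqrt{6}$ ($s{\left(S \right)} = \sqrt{0 - 6} = \sqrt{-6} = i \sqrt{6}$)
$W{\left(q \right)} = - 4 q \left(q + i \sqrt{6}\right)$ ($W{\left(q \right)} = - 2 \left(q + i \sqrt{6}\right) \left(q + q\right) = - 2 \left(q + i \sqrt{6}\right) 2 q = - 2 \cdot 2 q \left(q + i \sqrt{6}\right) = - 4 q \left(q + i \sqrt{6}\right)$)
$\frac{1}{-1550 + W{\left(-3 + 5 \cdot 5 \right)}} = \frac{1}{-1550 - 4 \left(-3 + 5 \cdot 5\right) \left(\left(-3 + 5 \cdot 5\right) + i \sqrt{6}\right)} = \frac{1}{-1550 - 4 \left(-3 + 25\right) \left(\left(-3 + 25\right) + i \sqrt{6}\right)} = \frac{1}{-1550 - 88 \left(22 + i \sqrt{6}\right)} = \frac{1}{-1550 - \left(1936 + 88 i \sqrt{6}\right)} = \frac{1}{-3486 - 88 i \sqrt{6}}$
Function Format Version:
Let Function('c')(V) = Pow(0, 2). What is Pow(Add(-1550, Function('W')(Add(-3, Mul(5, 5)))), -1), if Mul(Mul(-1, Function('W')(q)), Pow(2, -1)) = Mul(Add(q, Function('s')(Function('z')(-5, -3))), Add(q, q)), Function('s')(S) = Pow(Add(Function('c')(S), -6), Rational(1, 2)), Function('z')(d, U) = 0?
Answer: Mul(Rational(1, 2), I, Pow(Add(Mul(-1743, I), Mul(44, Pow(6, Rational(1, 2)))), -1)) ≈ Add(-0.00028577, Mul(1.7670e-5, I))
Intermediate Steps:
Function('c')(V) = 0
Function('s')(S) = Mul(I, Pow(6, Rational(1, 2))) (Function('s')(S) = Pow(Add(0, -6), Rational(1, 2)) = Pow(-6, Rational(1, 2)) = Mul(I, Pow(6, Rational(1, 2))))
Function('W')(q) = Mul(-4, q, Add(q, Mul(I, Pow(6, Rational(1, 2))))) (Function('W')(q) = Mul(-2, Mul(Add(q, Mul(I, Pow(6, Rational(1, 2)))), Add(q, q))) = Mul(-2, Mul(Add(q, Mul(I, Pow(6, Rational(1, 2)))), Mul(2, q))) = Mul(-2, Mul(2, q, Add(q, Mul(I, Pow(6, Rational(1, 2)))))) = Mul(-4, q, Add(q, Mul(I, Pow(6, Rational(1, 2))))))
Pow(Add(-1550, Function('W')(Add(-3, Mul(5, 5)))), -1) = Pow(Add(-1550, Mul(-4, Add(-3, Mul(5, 5)), Add(Add(-3, Mul(5, 5)), Mul(I, Pow(6, Rational(1, 2)))))), -1) = Pow(Add(-1550, Mul(-4, Add(-3, 25), Add(Add(-3, 25), Mul(I, Pow(6, Rational(1, 2)))))), -1) = Pow(Add(-1550, Mul(-4, 22, Add(22, Mul(I, Pow(6, Rational(1, 2)))))), -1) = Pow(Add(-1550, Add(-1936, Mul(-88, I, Pow(6, Rational(1, 2))))), -1) = Pow(Add(-3486, Mul(-88, I, Pow(6, Rational(1, 2)))), -1)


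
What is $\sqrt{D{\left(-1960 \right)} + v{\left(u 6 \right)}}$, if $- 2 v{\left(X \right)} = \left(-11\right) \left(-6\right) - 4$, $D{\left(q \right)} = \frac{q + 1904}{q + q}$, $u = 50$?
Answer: $\frac{3 i \sqrt{16870}}{70} \approx 5.5665 i$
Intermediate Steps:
$D{\left(q \right)} = \frac{1904 + q}{2 q}$
$v{\left(X \right)} = -31$ ($v{\left(X \right)} = - \frac{\left(-11\right) \left(-6\right) - 4}{2} = - \frac{66 - 4}{2} = \left(- \frac{1}{2}\right) 62 = -31$)
$\sqrt{D{\left(-1960 \right)} + v{\left(u 6 \right)}} = \sqrt{\frac{1904 - 1960}{2 \left(-1960\right)} - 31} = \sqrt{\frac{1}{2} \left(- \frac{1}{1960}\right) \left(-56\right) - 31} = \sqrt{\frac{1}{70} - 31} = \sqrt{- \frac{2169}{70}} = \frac{3 i \sqrt{16870}}{70}$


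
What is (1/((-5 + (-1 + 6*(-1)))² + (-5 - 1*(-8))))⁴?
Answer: 1/466948881 ≈ 2.1416e-9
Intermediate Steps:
(1/((-5 + (-1 + 6*(-1)))² + (-5 - 1*(-8))))⁴ = (1/((-5 + (-1 - 6))² + (-5 + 8)))⁴ = (1/((-5 - 7)² + 3))⁴ = (1/((-12)² + 3))⁴ = (1/(144 + 3))⁴ = (1/147)⁴ = 1/466948881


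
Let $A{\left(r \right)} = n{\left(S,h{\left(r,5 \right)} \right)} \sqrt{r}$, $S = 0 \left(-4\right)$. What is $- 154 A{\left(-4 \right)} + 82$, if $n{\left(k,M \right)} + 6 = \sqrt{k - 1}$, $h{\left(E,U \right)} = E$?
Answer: $390 + 1848 i \approx 390.0 + 1848.0 i$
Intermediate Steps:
$S = 0$
$n{\left(k,M \right)} = -6 + \sqrt{-1 + k}$ ($n{\left(k,M \right)} = -6 + \sqrt{k - 1} = -6 + \sqrt{-1 + k}$)
$A{\left(r \right)} = \sqrt{r} \left(-6 + i\right)$ ($A{\left(r \right)} = \left(-6 + \sqrt{-1 + 0}\right) \sqrt{r} = \left(-6 + \sqrt{-1}\right) \sqrt{r} = \left(-6 + i\right) \sqrt{r} = \sqrt{r} \left(-6 + i\right)$)
$- 154 A{\left(-4 \right)} + 82 = - 154 \sqrt{-4} \left(-6 + i\right) + 82 = - 154 \cdot 2 i \left(-6 + i\right) + 82 = - 308 i \left(-6 + i\right) + 82 = 82 - 308 i \left(-6 + i\right)$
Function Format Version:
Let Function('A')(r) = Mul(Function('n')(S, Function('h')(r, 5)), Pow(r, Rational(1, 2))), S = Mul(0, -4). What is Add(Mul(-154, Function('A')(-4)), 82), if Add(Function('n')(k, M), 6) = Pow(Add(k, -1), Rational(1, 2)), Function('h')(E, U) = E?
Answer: Add(390, Mul(1848, I)) ≈ Add(390.00, Mul(1848.0, I))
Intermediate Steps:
S = 0
Function('n')(k, M) = Add(-6, Pow(Add(-1, k), Rational(1, 2))) (Function('n')(k, M) = Add(-6, Pow(Add(k, -1), Rational(1, 2))) = Add(-6, Pow(Add(-1, k), Rational(1, 2))))
Function('A')(r) = Mul(Pow(r, Rational(1, 2)), Add(-6, I)) (Function('A')(r) = Mul(Add(-6, Pow(Add(-1, 0), Rational(1, 2))), Pow(r, Rational(1, 2))) = Mul(Add(-6, Pow(-1, Rational(1, 2))), Pow(r, Rational(1, 2))) = Mul(Add(-6, I), Pow(r, Rational(1, 2))) = Mul(Pow(r, Rational(1, 2)), Add(-6, I)))
Add(Mul(-154, Function('A')(-4)), 82) = Add(Mul(-154, Mul(Pow(-4, Rational(1, 2)), Add(-6, I))), 82) = Add(Mul(-154, Mul(Mul(2, I), Add(-6, I))), 82) = Add(Mul(-154, Mul(2, I, Add(-6, I))), 82) = Add(Mul(-308, I, Add(-6, I)), 82) = Add(82, Mul(-308, I, Add(-6, I)))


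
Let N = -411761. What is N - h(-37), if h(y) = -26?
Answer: -411735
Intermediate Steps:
N - h(-37) = -411761 - 1*(-26) = -411761 + 26 = -411735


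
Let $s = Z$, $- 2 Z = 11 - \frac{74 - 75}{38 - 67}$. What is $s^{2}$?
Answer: $\frac{25281}{841} \approx 30.061$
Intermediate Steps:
$Z = - \frac{159}{29}$ ($Z = - \frac{11 - \frac{74 - 75}{38 - 67}}{2} = - \frac{11 - - \frac{1}{-29}}{2} = - \frac{11 - \left(-1\right) \left(- \frac{1}{29}\right)}{2} = - \frac{11 - \frac{1}{29}}{2} = \left(- \frac{1}{2}\right) \frac{318}{29} = - \frac{159}{29} \approx -5.4828$)
$s = - \frac{159}{29} \approx -5.4828$
$s^{2} = \left(- \frac{159}{29}\right)^{2} = \frac{25281}{841}$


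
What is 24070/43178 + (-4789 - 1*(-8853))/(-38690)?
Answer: 188948227/417639205 ≈ 0.45242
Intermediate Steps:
24070/43178 + (-4789 - 1*(-8853))/(-38690) = 24070*(1/43178) + (-4789 + 8853)*(-1/38690) = 12035/21589 + 4064*(-1/38690) = 12035/21589 - 2032/19345 = 188948227/417639205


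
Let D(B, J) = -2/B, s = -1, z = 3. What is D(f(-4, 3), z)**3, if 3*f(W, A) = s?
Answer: 216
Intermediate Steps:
f(W, A) = -1/3 (f(W, A) = (1/3)*(-1) = -1/3)
D(f(-4, 3), z)**3 = (-2/(-1/3))**3 = (-2*(-3))**3 = 6**3 = 216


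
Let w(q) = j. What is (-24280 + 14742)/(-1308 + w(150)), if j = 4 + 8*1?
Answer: 4769/648 ≈ 7.3596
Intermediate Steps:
j = 12 (j = 4 + 8 = 12)
w(q) = 12
(-24280 + 14742)/(-1308 + w(150)) = (-24280 + 14742)/(-1308 + 12) = -9538/(-1296) = -9538*(-1/1296) = 4769/648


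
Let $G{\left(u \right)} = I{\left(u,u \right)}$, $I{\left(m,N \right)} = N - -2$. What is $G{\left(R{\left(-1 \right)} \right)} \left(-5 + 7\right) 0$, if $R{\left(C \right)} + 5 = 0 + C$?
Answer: $0$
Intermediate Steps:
$R{\left(C \right)} = -5 + C$ ($R{\left(C \right)} = -5 + \left(0 + C\right) = -5 + C$)
$I{\left(m,N \right)} = 2 + N$ ($I{\left(m,N \right)} = N + 2 = 2 + N$)
$G{\left(u \right)} = 2 + u$
$G{\left(R{\left(-1 \right)} \right)} \left(-5 + 7\right) 0 = \left(2 - 6\right) \left(-5 + 7\right) 0 = \left(2 - 6\right) 2 \cdot 0 = \left(-4\right) 0 = 0$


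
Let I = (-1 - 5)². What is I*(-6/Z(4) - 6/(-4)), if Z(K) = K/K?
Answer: -162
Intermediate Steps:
Z(K) = 1
I = 36 (I = (-6)² = 36)
I*(-6/Z(4) - 6/(-4)) = 36*(-6/1 - 6/(-4)) = 36*(-6*1 - 6*(-¼)) = 36*(-6 + 3/2) = 36*(-9/2) = -162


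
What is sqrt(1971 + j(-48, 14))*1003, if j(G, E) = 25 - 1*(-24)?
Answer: 2006*sqrt(505) ≈ 45079.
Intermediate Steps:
j(G, E) = 49 (j(G, E) = 25 + 24 = 49)
sqrt(1971 + j(-48, 14))*1003 = sqrt(1971 + 49)*1003 = sqrt(2020)*1003 = (2*sqrt(505))*1003 = 2006*sqrt(505)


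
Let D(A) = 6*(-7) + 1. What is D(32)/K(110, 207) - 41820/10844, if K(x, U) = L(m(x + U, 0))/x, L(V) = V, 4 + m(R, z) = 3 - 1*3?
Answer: 6092395/5422 ≈ 1123.6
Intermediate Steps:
m(R, z) = -4 (m(R, z) = -4 + (3 - 1*3) = -4 + (3 - 3) = -4 + 0 = -4)
D(A) = -41 (D(A) = -42 + 1 = -41)
K(x, U) = -4/x
D(32)/K(110, 207) - 41820/10844 = -41/((-4/110)) - 41820/10844 = -41/((-4*1/110)) - 41820*1/10844 = -41/(-2/55) - 10455/2711 = -41*(-55/2) - 10455/2711 = 2255/2 - 10455/2711 = 6092395/5422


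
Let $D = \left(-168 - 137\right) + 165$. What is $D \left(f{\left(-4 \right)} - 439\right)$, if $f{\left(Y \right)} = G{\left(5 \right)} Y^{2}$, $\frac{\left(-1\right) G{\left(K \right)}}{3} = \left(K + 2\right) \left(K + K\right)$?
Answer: $531860$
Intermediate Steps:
$G{\left(K \right)} = - 6 K \left(2 + K\right)$ ($G{\left(K \right)} = - 3 \left(K + 2\right) \left(K + K\right) = - 3 \left(2 + K\right) 2 K = - 3 \cdot 2 K \left(2 + K\right) = - 6 K \left(2 + K\right)$)
$D = -140$ ($D = -305 + 165 = -140$)
$f{\left(Y \right)} = - 210 Y^{2}$ ($f{\left(Y \right)} = \left(-6\right) 5 \left(2 + 5\right) Y^{2} = \left(-6\right) 5 \cdot 7 Y^{2} = - 210 Y^{2}$)
$D \left(f{\left(-4 \right)} - 439\right) = - 140 \left(- 210 \left(-4\right)^{2} - 439\right) = - 140 \left(\left(-210\right) 16 - 439\right) = - 140 \left(-3360 - 439\right) = \left(-140\right) \left(-3799\right) = 531860$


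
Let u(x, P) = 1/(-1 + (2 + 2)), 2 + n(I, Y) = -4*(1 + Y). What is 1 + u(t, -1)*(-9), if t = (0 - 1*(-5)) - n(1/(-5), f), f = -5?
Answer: -2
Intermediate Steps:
n(I, Y) = -6 - 4*Y (n(I, Y) = -2 - 4*(1 + Y) = -2 + (-4 - 4*Y) = -6 - 4*Y)
t = -9 (t = (0 - 1*(-5)) - (-6 - 4*(-5)) = (0 + 5) - (-6 + 20) = 5 - 1*14 = 5 - 14 = -9)
u(x, P) = ⅓ (u(x, P) = 1/(-1 + 4) = 1/3 = ⅓)
1 + u(t, -1)*(-9) = 1 + (⅓)*(-9) = 1 - 3 = -2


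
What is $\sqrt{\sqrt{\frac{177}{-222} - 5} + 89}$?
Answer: $\frac{\sqrt{487364 + 74 i \sqrt{31746}}}{74} \approx 9.4348 + 0.1276 i$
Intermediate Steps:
$\sqrt{\sqrt{\frac{177}{-222} - 5} + 89} = \sqrt{\sqrt{177 \left(- \frac{1}{222}\right) - 5} + 89} = \sqrt{\sqrt{- \frac{59}{74} - 5} + 89} = \sqrt{\sqrt{- \frac{429}{74}} + 89} = \sqrt{\frac{i \sqrt{31746}}{74} + 89} = \sqrt{89 + \frac{i \sqrt{31746}}{74}}$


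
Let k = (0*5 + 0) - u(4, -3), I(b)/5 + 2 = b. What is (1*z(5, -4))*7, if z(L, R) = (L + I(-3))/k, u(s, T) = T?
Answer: -140/3 ≈ -46.667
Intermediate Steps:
I(b) = -10 + 5*b
k = 3 (k = (0*5 + 0) - 1*(-3) = (0 + 0) + 3 = 0 + 3 = 3)
z(L, R) = -25/3 + L/3 (z(L, R) = (L + (-10 + 5*(-3)))/3 = (L + (-10 - 15))*(1/3) = (L - 25)*(1/3) = (-25 + L)*(1/3) = -25/3 + L/3)
(1*z(5, -4))*7 = (1*(-25/3 + (1/3)*5))*7 = (1*(-25/3 + 5/3))*7 = (1*(-20/3))*7 = -20/3*7 = -140/3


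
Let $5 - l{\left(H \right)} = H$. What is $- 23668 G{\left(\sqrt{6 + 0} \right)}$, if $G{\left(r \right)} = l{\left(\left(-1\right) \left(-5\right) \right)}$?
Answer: $0$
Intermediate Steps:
$l{\left(H \right)} = 5 - H$
$G{\left(r \right)} = 0$ ($G{\left(r \right)} = 5 - \left(-1\right) \left(-5\right) = 5 - 5 = 0$)
$- 23668 G{\left(\sqrt{6 + 0} \right)} = \left(-23668\right) 0 = 0$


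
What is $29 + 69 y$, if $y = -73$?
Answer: $-5008$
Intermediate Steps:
$29 + 69 y = 29 + 69 \left(-73\right) = 29 - 5037 = -5008$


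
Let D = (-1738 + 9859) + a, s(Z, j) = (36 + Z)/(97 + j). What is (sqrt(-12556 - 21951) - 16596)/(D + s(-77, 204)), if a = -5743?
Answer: -1665132/238579 + 301*I*sqrt(34507)/715737 ≈ -6.9794 + 0.078121*I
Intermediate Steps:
s(Z, j) = (36 + Z)/(97 + j)
D = 2378 (D = (-1738 + 9859) - 5743 = 8121 - 5743 = 2378)
(sqrt(-12556 - 21951) - 16596)/(D + s(-77, 204)) = (sqrt(-12556 - 21951) - 16596)/(2378 + (36 - 77)/(97 + 204)) = (sqrt(-34507) - 16596)/(2378 - 41/301) = (I*sqrt(34507) - 16596)/(2378 + (1/301)*(-41)) = (-16596 + I*sqrt(34507))/(2378 - 41/301) = (-16596 + I*sqrt(34507))/(715737/301) = (-16596 + I*sqrt(34507))*(301/715737) = -1665132/238579 + 301*I*sqrt(34507)/715737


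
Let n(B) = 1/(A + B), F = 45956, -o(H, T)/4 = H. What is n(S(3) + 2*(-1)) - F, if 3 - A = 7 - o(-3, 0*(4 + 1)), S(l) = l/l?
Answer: -321691/7 ≈ -45956.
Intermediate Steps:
S(l) = 1
o(H, T) = -4*H
A = 8 (A = 3 - (7 - (-4)*(-3)) = 3 - (7 - 1*12) = 3 - (7 - 12) = 3 - 1*(-5) = 3 + 5 = 8)
n(B) = 1/(8 + B)
n(S(3) + 2*(-1)) - F = 1/(8 + (1 + 2*(-1))) - 1*45956 = 1/(8 + (1 - 2)) - 45956 = 1/(8 - 1) - 45956 = 1/7 - 45956 = ⅐ - 45956 = -321691/7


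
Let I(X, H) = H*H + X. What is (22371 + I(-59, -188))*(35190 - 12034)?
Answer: 1335082336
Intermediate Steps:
I(X, H) = X + H² (I(X, H) = H² + X = X + H²)
(22371 + I(-59, -188))*(35190 - 12034) = (22371 + (-59 + (-188)²))*(35190 - 12034) = (22371 + (-59 + 35344))*23156 = (22371 + 35285)*23156 = 57656*23156 = 1335082336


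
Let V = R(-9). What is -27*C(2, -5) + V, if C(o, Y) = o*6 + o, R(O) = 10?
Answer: -368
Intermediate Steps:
V = 10
C(o, Y) = 7*o (C(o, Y) = 6*o + o = 7*o)
-27*C(2, -5) + V = -189*2 + 10 = -27*14 + 10 = -378 + 10 = -368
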